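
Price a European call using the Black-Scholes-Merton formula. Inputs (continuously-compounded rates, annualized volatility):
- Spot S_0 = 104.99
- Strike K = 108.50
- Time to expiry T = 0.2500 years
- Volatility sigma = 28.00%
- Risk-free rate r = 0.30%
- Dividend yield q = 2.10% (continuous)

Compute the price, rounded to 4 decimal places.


Answer: Price = 4.1604

Derivation:
d1 = (ln(S/K) + (r - q + 0.5*sigma^2) * T) / (sigma * sqrt(T)) = -0.19703618
d2 = d1 - sigma * sqrt(T) = -0.33703618
exp(-rT) = 0.99925028; exp(-qT) = 0.99476376
C = S_0 * exp(-qT) * N(d1) - K * exp(-rT) * N(d2)
N(d1) = 0.42189961; N(d2) = 0.36804481
C = 104.9900 * 0.99476376 * 0.42189961 - 108.5000 * 0.99925028 * 0.36804481 = 4.1604


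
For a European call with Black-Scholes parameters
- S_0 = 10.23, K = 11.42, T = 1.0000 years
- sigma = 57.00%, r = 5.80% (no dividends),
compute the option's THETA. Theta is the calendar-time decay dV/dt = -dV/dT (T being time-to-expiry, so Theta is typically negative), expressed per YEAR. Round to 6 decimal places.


Answer: Theta = -1.362374

Derivation:
d1 = 0.1936989048; d2 = -0.3763010952
phi(d1) = 0.3915280314; exp(-qT) = 1.0000000000; exp(-rT) = 0.9436499474
Theta = -S*exp(-qT)*phi(d1)*sigma/(2*sqrt(T)) - r*K*exp(-rT)*N(d2) + q*S*exp(-qT)*N(d1)
N(d1) = 0.5767941753; N(d2) = 0.3533465326; sqrt(T) = 1.0000000000
Term 1 = -10.2300 * 1.0000000000 * 0.3915280314 * 0.5700 / (2 * 1.0000000000) = -1.1415195519
Term 2 = -0.0580 * 11.4200 * 0.9436499474 * 0.3533465326 = -0.2208542960
Term 3 = 0 (no dividend yield, q = 0)
Theta = -1.1415195519 + (-0.2208542960) + (0.0000000000) = -1.362374


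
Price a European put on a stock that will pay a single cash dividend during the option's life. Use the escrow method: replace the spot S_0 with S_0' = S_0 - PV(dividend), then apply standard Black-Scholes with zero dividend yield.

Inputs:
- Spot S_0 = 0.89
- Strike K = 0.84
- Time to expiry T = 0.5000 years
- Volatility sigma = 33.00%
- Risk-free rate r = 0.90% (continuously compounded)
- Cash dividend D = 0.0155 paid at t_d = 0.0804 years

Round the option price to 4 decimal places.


Answer: Price = 0.0618

Derivation:
PV(D) = D * exp(-r * t_d) = 0.0155 * 0.99927666 = 0.01548879
S_0' = S_0 - PV(D) = 0.8900 - 0.01548879 = 0.87451121
d1 = (ln(S_0'/K) + (r + sigma^2/2)*T) / (sigma*sqrt(T)) = 0.30850522
d2 = d1 - sigma*sqrt(T) = 0.07515998
exp(-rT) = 0.99551011
N(-d1) = 0.37884897; N(-d2) = 0.47004371
P = K * exp(-rT) * N(-d2) - S_0' * N(-d1) = 0.8400 * 0.99551011 * 0.47004371 - 0.87451121 * 0.37884897 = 0.0618


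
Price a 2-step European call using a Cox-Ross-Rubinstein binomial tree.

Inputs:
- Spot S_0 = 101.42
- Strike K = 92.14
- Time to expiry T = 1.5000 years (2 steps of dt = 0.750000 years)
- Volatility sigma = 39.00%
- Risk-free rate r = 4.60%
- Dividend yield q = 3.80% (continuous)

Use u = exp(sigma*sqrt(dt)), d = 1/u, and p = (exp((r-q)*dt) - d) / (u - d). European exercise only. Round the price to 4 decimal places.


Answer: Price = V(0,0) = 22.3057

Derivation:
dt = T/N = 0.750000
u = exp(sigma*sqrt(dt)) = 1.401790; d = 1/u = 0.713374
p = (exp((r-q)*dt) - d) / (u - d) = 0.425098
Discount per step: exp(-r*dt) = 0.966088
Stock lattice S(k, i) with i counting down-moves:
  k=0: S(0,0) = 101.4200
  k=1: S(1,0) = 142.1695; S(1,1) = 72.3504
  k=2: S(2,0) = 199.2918; S(2,1) = 101.4200; S(2,2) = 51.6128
Terminal payoffs V(N, i) = max(S_T - K, 0):
  V(2,0) = 107.151809; V(2,1) = 9.280000; V(2,2) = 0.000000
Backward induction: V(k, i) = exp(-r*dt) * [p * V(k+1, i) + (1-p) * V(k+1, i+1)].
  V(1,0) = exp(-r*dt) * [p*107.151809 + (1-p)*9.280000] = 49.159513
  V(1,1) = exp(-r*dt) * [p*9.280000 + (1-p)*0.000000] = 3.811131
  V(0,0) = exp(-r*dt) * [p*49.159513 + (1-p)*3.811131] = 22.305664


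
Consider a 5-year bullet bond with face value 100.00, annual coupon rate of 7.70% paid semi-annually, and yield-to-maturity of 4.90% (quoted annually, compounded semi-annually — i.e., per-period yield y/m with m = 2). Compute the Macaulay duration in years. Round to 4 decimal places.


Answer: Macaulay duration = 4.2930 years

Derivation:
Coupon per period c = face * coupon_rate / m = 3.850000
Periods per year m = 2; per-period yield y/m = 0.024500
Number of cashflows N = 10
Cashflows (t years, CF_t, discount factor 1/(1+y/m)^(m*t), PV):
  t = 0.5000: CF_t = 3.850000, DF = 0.976086, PV = 3.757931
  t = 1.0000: CF_t = 3.850000, DF = 0.952744, PV = 3.668063
  t = 1.5000: CF_t = 3.850000, DF = 0.929960, PV = 3.580345
  t = 2.0000: CF_t = 3.850000, DF = 0.907721, PV = 3.494724
  t = 2.5000: CF_t = 3.850000, DF = 0.886013, PV = 3.411151
  t = 3.0000: CF_t = 3.850000, DF = 0.864825, PV = 3.329576
  t = 3.5000: CF_t = 3.850000, DF = 0.844143, PV = 3.249952
  t = 4.0000: CF_t = 3.850000, DF = 0.823957, PV = 3.172233
  t = 4.5000: CF_t = 3.850000, DF = 0.804252, PV = 3.096372
  t = 5.0000: CF_t = 103.850000, DF = 0.785019, PV = 81.524262
Price P = sum_t PV_t = 112.284607
Macaulay numerator sum_t t * PV_t:
  t * PV_t at t = 0.5000: 1.878965
  t * PV_t at t = 1.0000: 3.668063
  t * PV_t at t = 1.5000: 5.370517
  t * PV_t at t = 2.0000: 6.989448
  t * PV_t at t = 2.5000: 8.527877
  t * PV_t at t = 3.0000: 9.988728
  t * PV_t at t = 3.5000: 11.374833
  t * PV_t at t = 4.0000: 12.688931
  t * PV_t at t = 4.5000: 13.933672
  t * PV_t at t = 5.0000: 407.621308
Macaulay duration D = (sum_t t * PV_t) / P = 482.042342 / 112.284607 = 4.293040


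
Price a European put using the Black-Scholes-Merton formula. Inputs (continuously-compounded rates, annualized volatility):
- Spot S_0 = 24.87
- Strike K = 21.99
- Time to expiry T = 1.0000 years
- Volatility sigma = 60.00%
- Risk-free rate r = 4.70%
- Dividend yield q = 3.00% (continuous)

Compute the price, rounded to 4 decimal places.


Answer: Price = 3.8821

Derivation:
d1 = (ln(S/K) + (r - q + 0.5*sigma^2) * T) / (sigma * sqrt(T)) = 0.53345742
d2 = d1 - sigma * sqrt(T) = -0.06654258
exp(-rT) = 0.95408740; exp(-qT) = 0.97044553
P = K * exp(-rT) * N(-d2) - S_0 * exp(-qT) * N(-d1)
N(-d1) = 0.29685849; N(-d2) = 0.52652707
P = 21.9900 * 0.95408740 * 0.52652707 - 24.8700 * 0.97044553 * 0.29685849 = 3.8821


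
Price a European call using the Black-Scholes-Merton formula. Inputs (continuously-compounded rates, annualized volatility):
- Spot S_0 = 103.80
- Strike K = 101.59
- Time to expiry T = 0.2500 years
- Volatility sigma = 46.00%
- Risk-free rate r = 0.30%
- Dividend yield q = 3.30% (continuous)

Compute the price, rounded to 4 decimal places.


Answer: Price = 10.0937

Derivation:
d1 = (ln(S/K) + (r - q + 0.5*sigma^2) * T) / (sigma * sqrt(T)) = 0.17596029
d2 = d1 - sigma * sqrt(T) = -0.05403971
exp(-rT) = 0.99925028; exp(-qT) = 0.99178394
C = S_0 * exp(-qT) * N(d1) - K * exp(-rT) * N(d2)
N(d1) = 0.56983743; N(d2) = 0.47845176
C = 103.8000 * 0.99178394 * 0.56983743 - 101.5900 * 0.99925028 * 0.47845176 = 10.0937


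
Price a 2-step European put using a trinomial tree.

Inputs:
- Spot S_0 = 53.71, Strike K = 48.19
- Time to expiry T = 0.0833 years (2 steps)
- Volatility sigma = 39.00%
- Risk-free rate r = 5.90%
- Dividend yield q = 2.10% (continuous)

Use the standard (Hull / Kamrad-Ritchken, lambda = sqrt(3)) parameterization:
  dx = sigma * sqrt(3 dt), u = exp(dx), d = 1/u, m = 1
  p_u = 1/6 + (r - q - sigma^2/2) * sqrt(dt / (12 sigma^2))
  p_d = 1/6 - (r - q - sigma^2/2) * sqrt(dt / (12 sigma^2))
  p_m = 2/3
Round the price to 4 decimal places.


dt = T/N = 0.041650; dx = sigma*sqrt(3*dt) = 0.137858
u = exp(dx) = 1.147813; d = 1/u = 0.871222
p_u = 0.160919, p_m = 0.666667, p_d = 0.172415
Discount per step: exp(-r*dt) = 0.997546
Stock lattice S(k, j) with j the centered position index:
  k=0: S(0,+0) = 53.7100
  k=1: S(1,-1) = 46.7933; S(1,+0) = 53.7100; S(1,+1) = 61.6490
  k=2: S(2,-2) = 40.7674; S(2,-1) = 46.7933; S(2,+0) = 53.7100; S(2,+1) = 61.6490; S(2,+2) = 70.7615
Terminal payoffs V(N, j) = max(K - S_T, 0):
  V(2,-2) = 7.422601; V(2,-1) = 1.396656; V(2,+0) = 0.000000; V(2,+1) = 0.000000; V(2,+2) = 0.000000
Backward induction: V(k, j) = exp(-r*dt) * [p_u * V(k+1, j+1) + p_m * V(k+1, j) + p_d * V(k+1, j-1)]
  V(1,-1) = exp(-r*dt) * [p_u*0.000000 + p_m*1.396656 + p_d*7.422601] = 2.205442
  V(1,+0) = exp(-r*dt) * [p_u*0.000000 + p_m*0.000000 + p_d*1.396656] = 0.240213
  V(1,+1) = exp(-r*dt) * [p_u*0.000000 + p_m*0.000000 + p_d*0.000000] = 0.000000
  V(0,+0) = exp(-r*dt) * [p_u*0.000000 + p_m*0.240213 + p_d*2.205442] = 0.539066

Answer: Price = V(0,0) = 0.5391


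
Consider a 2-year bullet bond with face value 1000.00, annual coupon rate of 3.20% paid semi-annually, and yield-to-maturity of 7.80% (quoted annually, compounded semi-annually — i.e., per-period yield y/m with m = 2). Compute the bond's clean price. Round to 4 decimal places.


Coupon per period c = face * coupon_rate / m = 16.000000
Periods per year m = 2; per-period yield y/m = 0.039000
Number of cashflows N = 4
Cashflows (t years, CF_t, discount factor 1/(1+y/m)^(m*t), PV):
  t = 0.5000: CF_t = 16.000000, DF = 0.962464, PV = 15.399423
  t = 1.0000: CF_t = 16.000000, DF = 0.926337, PV = 14.821388
  t = 1.5000: CF_t = 16.000000, DF = 0.891566, PV = 14.265051
  t = 2.0000: CF_t = 1016.000000, DF = 0.858100, PV = 871.829415
Price P = sum_t PV_t = 916.315277

Answer: Price = 916.3153


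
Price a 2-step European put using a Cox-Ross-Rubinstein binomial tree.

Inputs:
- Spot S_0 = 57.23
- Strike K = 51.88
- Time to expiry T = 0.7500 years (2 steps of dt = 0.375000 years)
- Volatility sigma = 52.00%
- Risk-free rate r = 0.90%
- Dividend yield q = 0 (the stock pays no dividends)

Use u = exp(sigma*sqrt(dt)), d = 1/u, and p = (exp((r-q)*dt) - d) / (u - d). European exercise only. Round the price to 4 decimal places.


dt = T/N = 0.375000
u = exp(sigma*sqrt(dt)) = 1.374972; d = 1/u = 0.727287
p = (exp((r-q)*dt) - d) / (u - d) = 0.426277
Discount per step: exp(-r*dt) = 0.996631
Stock lattice S(k, i) with i counting down-moves:
  k=0: S(0,0) = 57.2300
  k=1: S(1,0) = 78.6897; S(1,1) = 41.6227
  k=2: S(2,0) = 108.1961; S(2,1) = 57.2300; S(2,2) = 30.2716
Terminal payoffs V(N, i) = max(K - S_T, 0):
  V(2,0) = 0.000000; V(2,1) = 0.000000; V(2,2) = 21.608372
Backward induction: V(k, i) = exp(-r*dt) * [p * V(k+1, i) + (1-p) * V(k+1, i+1)].
  V(1,0) = exp(-r*dt) * [p*0.000000 + (1-p)*0.000000] = 0.000000
  V(1,1) = exp(-r*dt) * [p*0.000000 + (1-p)*21.608372] = 12.355446
  V(0,0) = exp(-r*dt) * [p*0.000000 + (1-p)*12.355446] = 7.064717

Answer: Price = V(0,0) = 7.0647


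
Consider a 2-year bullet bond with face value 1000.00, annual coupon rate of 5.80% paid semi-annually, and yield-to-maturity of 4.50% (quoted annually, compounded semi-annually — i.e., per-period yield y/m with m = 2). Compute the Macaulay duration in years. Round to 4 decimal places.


Coupon per period c = face * coupon_rate / m = 29.000000
Periods per year m = 2; per-period yield y/m = 0.022500
Number of cashflows N = 4
Cashflows (t years, CF_t, discount factor 1/(1+y/m)^(m*t), PV):
  t = 0.5000: CF_t = 29.000000, DF = 0.977995, PV = 28.361858
  t = 1.0000: CF_t = 29.000000, DF = 0.956474, PV = 27.737759
  t = 1.5000: CF_t = 29.000000, DF = 0.935427, PV = 27.127392
  t = 2.0000: CF_t = 1029.000000, DF = 0.914843, PV = 941.373802
Price P = sum_t PV_t = 1024.600811
Macaulay numerator sum_t t * PV_t:
  t * PV_t at t = 0.5000: 14.180929
  t * PV_t at t = 1.0000: 27.737759
  t * PV_t at t = 1.5000: 40.691088
  t * PV_t at t = 2.0000: 1882.747605
Macaulay duration D = (sum_t t * PV_t) / P = 1965.357381 / 1024.600811 = 1.918169

Answer: Macaulay duration = 1.9182 years


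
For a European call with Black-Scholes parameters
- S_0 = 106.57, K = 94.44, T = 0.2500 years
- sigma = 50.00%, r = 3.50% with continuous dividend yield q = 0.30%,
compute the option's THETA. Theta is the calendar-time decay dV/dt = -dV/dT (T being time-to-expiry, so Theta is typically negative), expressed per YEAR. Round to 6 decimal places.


d1 = 0.6403493361; d2 = 0.3903493361
phi(d1) = 0.3249895766; exp(-qT) = 0.9992502812; exp(-rT) = 0.9912881698
Theta = -S*exp(-qT)*phi(d1)*sigma/(2*sqrt(T)) - r*K*exp(-rT)*N(d2) + q*S*exp(-qT)*N(d1)
N(d1) = 0.7390272436; N(d2) = 0.6518608769; sqrt(T) = 0.5000000000
Term 1 = -106.5700 * 0.9992502812 * 0.3249895766 * 0.5000 / (2 * 0.5000000000) = -17.3040866565
Term 2 = -0.0350 * 94.4400 * 0.9912881698 * 0.6518608769 = -2.1358899022
Term 3 = 0.0030 * 106.5700 * 0.9992502812 * 0.7390272436 = 0.2360972607
Theta = -17.3040866565 + (-2.1358899022) + (0.2360972607) = -19.203879

Answer: Theta = -19.203879


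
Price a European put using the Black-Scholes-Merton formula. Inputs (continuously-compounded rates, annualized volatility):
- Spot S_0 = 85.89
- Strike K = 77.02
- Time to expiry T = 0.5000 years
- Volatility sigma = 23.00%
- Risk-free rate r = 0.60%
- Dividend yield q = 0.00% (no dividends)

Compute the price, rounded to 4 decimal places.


d1 = (ln(S/K) + (r - q + 0.5*sigma^2) * T) / (sigma * sqrt(T)) = 0.76999181
d2 = d1 - sigma * sqrt(T) = 0.60735725
exp(-rT) = 0.99700450; exp(-qT) = 1.00000000
P = K * exp(-rT) * N(-d2) - S_0 * exp(-qT) * N(-d1)
N(-d1) = 0.22065237; N(-d2) = 0.27180693
P = 77.0200 * 0.99700450 * 0.27180693 - 85.8900 * 1.00000000 * 0.22065237 = 1.9200

Answer: Price = 1.9200


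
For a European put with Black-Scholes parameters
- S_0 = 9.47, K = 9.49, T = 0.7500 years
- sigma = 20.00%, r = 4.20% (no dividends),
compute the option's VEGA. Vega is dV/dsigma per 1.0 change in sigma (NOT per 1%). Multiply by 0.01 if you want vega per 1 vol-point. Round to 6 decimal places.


Answer: Vega = 3.166123

Derivation:
d1 = 0.2562874852; d2 = 0.0830824045
phi(d1) = 0.3860531708; exp(-qT) = 1.0000000000; exp(-rT) = 0.9689909565
Vega = S * exp(-qT) * phi(d1) * sqrt(T) = 9.4700 * 1.0000000000 * 0.3860531708 * 0.8660254038 = 3.166123


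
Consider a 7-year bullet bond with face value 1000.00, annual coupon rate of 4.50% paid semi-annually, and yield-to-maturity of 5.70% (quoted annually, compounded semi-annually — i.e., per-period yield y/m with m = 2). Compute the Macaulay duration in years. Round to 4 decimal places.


Coupon per period c = face * coupon_rate / m = 22.500000
Periods per year m = 2; per-period yield y/m = 0.028500
Number of cashflows N = 14
Cashflows (t years, CF_t, discount factor 1/(1+y/m)^(m*t), PV):
  t = 0.5000: CF_t = 22.500000, DF = 0.972290, PV = 21.876519
  t = 1.0000: CF_t = 22.500000, DF = 0.945347, PV = 21.270315
  t = 1.5000: CF_t = 22.500000, DF = 0.919152, PV = 20.680909
  t = 2.0000: CF_t = 22.500000, DF = 0.893682, PV = 20.107836
  t = 2.5000: CF_t = 22.500000, DF = 0.868917, PV = 19.550643
  t = 3.0000: CF_t = 22.500000, DF = 0.844840, PV = 19.008889
  t = 3.5000: CF_t = 22.500000, DF = 0.821429, PV = 18.482148
  t = 4.0000: CF_t = 22.500000, DF = 0.798667, PV = 17.970003
  t = 4.5000: CF_t = 22.500000, DF = 0.776536, PV = 17.472050
  t = 5.0000: CF_t = 22.500000, DF = 0.755018, PV = 16.987895
  t = 5.5000: CF_t = 22.500000, DF = 0.734096, PV = 16.517156
  t = 6.0000: CF_t = 22.500000, DF = 0.713754, PV = 16.059461
  t = 6.5000: CF_t = 22.500000, DF = 0.693976, PV = 15.614449
  t = 7.0000: CF_t = 1022.500000, DF = 0.674745, PV = 689.927049
Price P = sum_t PV_t = 931.525322
Macaulay numerator sum_t t * PV_t:
  t * PV_t at t = 0.5000: 10.938260
  t * PV_t at t = 1.0000: 21.270315
  t * PV_t at t = 1.5000: 31.021364
  t * PV_t at t = 2.0000: 40.215672
  t * PV_t at t = 2.5000: 48.876607
  t * PV_t at t = 3.0000: 57.026668
  t * PV_t at t = 3.5000: 64.687518
  t * PV_t at t = 4.0000: 71.880012
  t * PV_t at t = 4.5000: 78.624223
  t * PV_t at t = 5.0000: 84.939473
  t * PV_t at t = 5.5000: 90.844356
  t * PV_t at t = 6.0000: 96.356766
  t * PV_t at t = 6.5000: 101.493920
  t * PV_t at t = 7.0000: 4829.489345
Macaulay duration D = (sum_t t * PV_t) / P = 5627.664499 / 931.525322 = 6.041344

Answer: Macaulay duration = 6.0413 years


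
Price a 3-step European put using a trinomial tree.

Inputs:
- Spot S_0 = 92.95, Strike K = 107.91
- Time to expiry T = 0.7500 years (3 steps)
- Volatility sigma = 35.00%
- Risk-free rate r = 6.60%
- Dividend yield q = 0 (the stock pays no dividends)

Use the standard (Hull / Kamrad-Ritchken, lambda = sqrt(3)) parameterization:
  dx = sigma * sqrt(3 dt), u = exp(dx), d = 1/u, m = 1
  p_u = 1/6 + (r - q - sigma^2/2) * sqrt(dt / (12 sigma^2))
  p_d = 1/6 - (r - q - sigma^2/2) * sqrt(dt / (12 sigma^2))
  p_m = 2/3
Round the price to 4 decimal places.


dt = T/N = 0.250000; dx = sigma*sqrt(3*dt) = 0.303109
u = exp(dx) = 1.354062; d = 1/u = 0.738519
p_u = 0.168626, p_m = 0.666667, p_d = 0.164708
Discount per step: exp(-r*dt) = 0.983635
Stock lattice S(k, j) with j the centered position index:
  k=0: S(0,+0) = 92.9500
  k=1: S(1,-1) = 68.6453; S(1,+0) = 92.9500; S(1,+1) = 125.8601
  k=2: S(2,-2) = 50.6958; S(2,-1) = 68.6453; S(2,+0) = 92.9500; S(2,+1) = 125.8601; S(2,+2) = 170.4223
  k=3: S(3,-3) = 37.4398; S(3,-2) = 50.6958; S(3,-1) = 68.6453; S(3,+0) = 92.9500; S(3,+1) = 125.8601; S(3,+2) = 170.4223; S(3,+3) = 230.7623
Terminal payoffs V(N, j) = max(K - S_T, 0):
  V(3,-3) = 70.470173; V(3,-2) = 57.214156; V(3,-1) = 39.264689; V(3,+0) = 14.960000; V(3,+1) = 0.000000; V(3,+2) = 0.000000; V(3,+3) = 0.000000
Backward induction: V(k, j) = exp(-r*dt) * [p_u * V(k+1, j+1) + p_m * V(k+1, j) + p_d * V(k+1, j-1)]
  V(2,-2) = exp(-r*dt) * [p_u*39.264689 + p_m*57.214156 + p_d*70.470173] = 55.448300
  V(2,-1) = exp(-r*dt) * [p_u*14.960000 + p_m*39.264689 + p_d*57.214156] = 37.498852
  V(2,+0) = exp(-r*dt) * [p_u*0.000000 + p_m*14.960000 + p_d*39.264689] = 16.171491
  V(2,+1) = exp(-r*dt) * [p_u*0.000000 + p_m*0.000000 + p_d*14.960000] = 2.423706
  V(2,+2) = exp(-r*dt) * [p_u*0.000000 + p_m*0.000000 + p_d*0.000000] = 0.000000
  V(1,-1) = exp(-r*dt) * [p_u*16.171491 + p_m*37.498852 + p_d*55.448300] = 36.255746
  V(1,+0) = exp(-r*dt) * [p_u*2.423706 + p_m*16.171491 + p_d*37.498852] = 17.081857
  V(1,+1) = exp(-r*dt) * [p_u*0.000000 + p_m*2.423706 + p_d*16.171491] = 4.209344
  V(0,+0) = exp(-r*dt) * [p_u*4.209344 + p_m*17.081857 + p_d*36.255746] = 17.773614

Answer: Price = V(0,0) = 17.7736


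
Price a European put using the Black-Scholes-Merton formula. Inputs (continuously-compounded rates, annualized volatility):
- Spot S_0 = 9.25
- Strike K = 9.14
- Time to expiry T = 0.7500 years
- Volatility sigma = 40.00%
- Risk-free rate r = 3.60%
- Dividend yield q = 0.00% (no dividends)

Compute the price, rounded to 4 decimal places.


d1 = (ln(S/K) + (r - q + 0.5*sigma^2) * T) / (sigma * sqrt(T)) = 0.28568205
d2 = d1 - sigma * sqrt(T) = -0.06072811
exp(-rT) = 0.97336124; exp(-qT) = 1.00000000
P = K * exp(-rT) * N(-d2) - S_0 * exp(-qT) * N(-d1)
N(-d1) = 0.38756083; N(-d2) = 0.52421213
P = 9.1400 * 0.97336124 * 0.52421213 - 9.2500 * 1.00000000 * 0.38756083 = 1.0787

Answer: Price = 1.0787


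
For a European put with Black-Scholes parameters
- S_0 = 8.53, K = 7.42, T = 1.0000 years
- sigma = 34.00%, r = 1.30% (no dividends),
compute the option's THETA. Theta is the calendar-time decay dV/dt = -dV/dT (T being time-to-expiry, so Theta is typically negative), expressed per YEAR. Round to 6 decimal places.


Answer: Theta = -0.440691

Derivation:
d1 = 0.6182656010; d2 = 0.2782656010
phi(d1) = 0.3295376360; exp(-qT) = 1.0000000000; exp(-rT) = 0.9870841350
Theta = -S*exp(-qT)*phi(d1)*sigma/(2*sqrt(T)) + r*K*exp(-rT)*N(-d2) - q*S*exp(-qT)*N(-d1)
N(-d1) = 0.2682001366; N(-d2) = 0.3904042401; sqrt(T) = 1.0000000000
Term 1 = -8.5300 * 1.0000000000 * 0.3295376360 * 0.3400 / (2 * 1.0000000000) = -0.4778625260
Term 2 = 0.0130 * 7.4200 * 0.9870841350 * 0.3904042401 = 0.0371720023
Term 3 = 0 (no dividend yield, q = 0)
Theta = -0.4778625260 + (0.0371720023) + (0.0000000000) = -0.440691


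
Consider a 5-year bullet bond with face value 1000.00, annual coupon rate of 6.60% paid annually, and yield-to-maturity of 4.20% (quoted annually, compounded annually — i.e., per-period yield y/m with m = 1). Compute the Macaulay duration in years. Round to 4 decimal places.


Coupon per period c = face * coupon_rate / m = 66.000000
Periods per year m = 1; per-period yield y/m = 0.042000
Number of cashflows N = 5
Cashflows (t years, CF_t, discount factor 1/(1+y/m)^(m*t), PV):
  t = 1.0000: CF_t = 66.000000, DF = 0.959693, PV = 63.339731
  t = 2.0000: CF_t = 66.000000, DF = 0.921010, PV = 60.786690
  t = 3.0000: CF_t = 66.000000, DF = 0.883887, PV = 58.336555
  t = 4.0000: CF_t = 66.000000, DF = 0.848260, PV = 55.985178
  t = 5.0000: CF_t = 1066.000000, DF = 0.814069, PV = 867.797930
Price P = sum_t PV_t = 1106.246084
Macaulay numerator sum_t t * PV_t:
  t * PV_t at t = 1.0000: 63.339731
  t * PV_t at t = 2.0000: 121.573381
  t * PV_t at t = 3.0000: 175.009665
  t * PV_t at t = 4.0000: 223.940710
  t * PV_t at t = 5.0000: 4338.989650
Macaulay duration D = (sum_t t * PV_t) / P = 4922.853137 / 1106.246084 = 4.450052

Answer: Macaulay duration = 4.4501 years


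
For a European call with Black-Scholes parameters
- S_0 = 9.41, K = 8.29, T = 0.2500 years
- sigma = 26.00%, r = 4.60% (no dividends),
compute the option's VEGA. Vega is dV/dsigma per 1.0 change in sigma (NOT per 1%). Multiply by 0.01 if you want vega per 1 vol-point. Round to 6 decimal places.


Answer: Vega = 0.993232

Derivation:
d1 = 1.1282537265; d2 = 0.9982537265
phi(d1) = 0.2111013838; exp(-qT) = 1.0000000000; exp(-rT) = 0.9885658722
Vega = S * exp(-qT) * phi(d1) * sqrt(T) = 9.4100 * 1.0000000000 * 0.2111013838 * 0.5000000000 = 0.993232


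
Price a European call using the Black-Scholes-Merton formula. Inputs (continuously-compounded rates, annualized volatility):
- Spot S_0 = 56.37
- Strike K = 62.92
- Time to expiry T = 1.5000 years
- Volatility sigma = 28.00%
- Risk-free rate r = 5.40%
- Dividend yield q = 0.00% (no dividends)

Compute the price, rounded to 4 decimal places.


Answer: Price = 6.9871

Derivation:
d1 = (ln(S/K) + (r - q + 0.5*sigma^2) * T) / (sigma * sqrt(T)) = 0.08711151
d2 = d1 - sigma * sqrt(T) = -0.25581706
exp(-rT) = 0.92219369; exp(-qT) = 1.00000000
C = S_0 * exp(-qT) * N(d1) - K * exp(-rT) * N(d2)
N(d1) = 0.53470856; N(d2) = 0.39904605
C = 56.3700 * 1.00000000 * 0.53470856 - 62.9200 * 0.92219369 * 0.39904605 = 6.9871


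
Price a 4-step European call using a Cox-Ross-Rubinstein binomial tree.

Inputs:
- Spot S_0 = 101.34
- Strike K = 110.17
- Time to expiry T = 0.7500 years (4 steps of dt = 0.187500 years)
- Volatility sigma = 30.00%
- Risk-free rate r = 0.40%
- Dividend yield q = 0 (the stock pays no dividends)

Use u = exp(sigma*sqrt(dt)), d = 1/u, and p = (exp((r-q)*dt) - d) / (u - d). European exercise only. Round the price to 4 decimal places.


dt = T/N = 0.187500
u = exp(sigma*sqrt(dt)) = 1.138719; d = 1/u = 0.878180
p = (exp((r-q)*dt) - d) / (u - d) = 0.470449
Discount per step: exp(-r*dt) = 0.999250
Stock lattice S(k, i) with i counting down-moves:
  k=0: S(0,0) = 101.3400
  k=1: S(1,0) = 115.3978; S(1,1) = 88.9948
  k=2: S(2,0) = 131.4056; S(2,1) = 101.3400; S(2,2) = 78.1534
  k=3: S(3,0) = 149.6340; S(3,1) = 115.3978; S(3,2) = 88.9948; S(3,3) = 68.6327
  k=4: S(4,0) = 170.3911; S(4,1) = 131.4056; S(4,2) = 101.3400; S(4,3) = 78.1534; S(4,4) = 60.2719
Terminal payoffs V(N, i) = max(S_T - K, 0):
  V(4,0) = 60.221110; V(4,1) = 21.235613; V(4,2) = 0.000000; V(4,3) = 0.000000; V(4,4) = 0.000000
Backward induction: V(k, i) = exp(-r*dt) * [p * V(k+1, i) + (1-p) * V(k+1, i+1)].
  V(3,0) = exp(-r*dt) * [p*60.221110 + (1-p)*21.235613] = 39.546644
  V(3,1) = exp(-r*dt) * [p*21.235613 + (1-p)*0.000000] = 9.982791
  V(3,2) = exp(-r*dt) * [p*0.000000 + (1-p)*0.000000] = 0.000000
  V(3,3) = exp(-r*dt) * [p*0.000000 + (1-p)*0.000000] = 0.000000
  V(2,0) = exp(-r*dt) * [p*39.546644 + (1-p)*9.982791] = 23.873175
  V(2,1) = exp(-r*dt) * [p*9.982791 + (1-p)*0.000000] = 4.692877
  V(2,2) = exp(-r*dt) * [p*0.000000 + (1-p)*0.000000] = 0.000000
  V(1,0) = exp(-r*dt) * [p*23.873175 + (1-p)*4.692877] = 13.705953
  V(1,1) = exp(-r*dt) * [p*4.692877 + (1-p)*0.000000] = 2.206106
  V(0,0) = exp(-r*dt) * [p*13.705953 + (1-p)*2.206106] = 7.610491

Answer: Price = V(0,0) = 7.6105


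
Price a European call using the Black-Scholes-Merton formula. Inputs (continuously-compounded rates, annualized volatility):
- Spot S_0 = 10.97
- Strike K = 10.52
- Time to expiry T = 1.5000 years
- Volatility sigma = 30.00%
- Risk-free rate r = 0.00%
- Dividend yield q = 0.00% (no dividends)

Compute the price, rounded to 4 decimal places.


Answer: Price = 1.8012

Derivation:
d1 = (ln(S/K) + (r - q + 0.5*sigma^2) * T) / (sigma * sqrt(T)) = 0.29771117
d2 = d1 - sigma * sqrt(T) = -0.06971230
exp(-rT) = 1.00000000; exp(-qT) = 1.00000000
C = S_0 * exp(-qT) * N(d1) - K * exp(-rT) * N(d2)
N(d1) = 0.61703819; N(d2) = 0.47221133
C = 10.9700 * 1.00000000 * 0.61703819 - 10.5200 * 1.00000000 * 0.47221133 = 1.8012


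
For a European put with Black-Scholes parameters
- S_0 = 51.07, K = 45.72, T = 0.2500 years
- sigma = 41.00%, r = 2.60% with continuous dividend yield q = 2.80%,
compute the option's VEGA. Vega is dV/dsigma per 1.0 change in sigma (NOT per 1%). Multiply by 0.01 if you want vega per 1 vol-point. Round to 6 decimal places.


d1 = 0.6398726914; d2 = 0.4348726914
phi(d1) = 0.3250887478; exp(-qT) = 0.9930244429; exp(-rT) = 0.9935210793
Vega = S * exp(-qT) * phi(d1) * sqrt(T) = 51.0700 * 0.9930244429 * 0.3250887478 * 0.5000000000 = 8.243236

Answer: Vega = 8.243236


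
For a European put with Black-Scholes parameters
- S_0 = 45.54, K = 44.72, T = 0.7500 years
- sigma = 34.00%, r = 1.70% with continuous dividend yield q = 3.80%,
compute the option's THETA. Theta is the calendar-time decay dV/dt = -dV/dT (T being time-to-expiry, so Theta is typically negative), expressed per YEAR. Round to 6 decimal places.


d1 = 0.1554438567; d2 = -0.1390047806
phi(d1) = 0.3941514986; exp(-qT) = 0.9719022941; exp(-rT) = 0.9873309369
Theta = -S*exp(-qT)*phi(d1)*sigma/(2*sqrt(T)) + r*K*exp(-rT)*N(-d2) - q*S*exp(-qT)*N(-d1)
N(-d1) = 0.4382357058; N(-d2) = 0.5552768143; sqrt(T) = 0.8660254038
Term 1 = -45.5400 * 0.9719022941 * 0.3941514986 * 0.3400 / (2 * 0.8660254038) = -3.4244994857
Term 2 = 0.0170 * 44.7200 * 0.9873309369 * 0.5552768143 = 0.4167954808
Term 3 = -0.0380 * 45.5400 * 0.9719022941 * 0.4382357058 = -0.7370670375
Theta = -3.4244994857 + (0.4167954808) + (-0.7370670375) = -3.744771

Answer: Theta = -3.744771


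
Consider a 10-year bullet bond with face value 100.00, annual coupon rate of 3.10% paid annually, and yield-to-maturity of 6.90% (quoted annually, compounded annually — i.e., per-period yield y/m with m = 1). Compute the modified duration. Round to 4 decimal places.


Coupon per period c = face * coupon_rate / m = 3.100000
Periods per year m = 1; per-period yield y/m = 0.069000
Number of cashflows N = 10
Cashflows (t years, CF_t, discount factor 1/(1+y/m)^(m*t), PV):
  t = 1.0000: CF_t = 3.100000, DF = 0.935454, PV = 2.899906
  t = 2.0000: CF_t = 3.100000, DF = 0.875074, PV = 2.712728
  t = 3.0000: CF_t = 3.100000, DF = 0.818591, PV = 2.537632
  t = 4.0000: CF_t = 3.100000, DF = 0.765754, PV = 2.373837
  t = 5.0000: CF_t = 3.100000, DF = 0.716327, PV = 2.220614
  t = 6.0000: CF_t = 3.100000, DF = 0.670091, PV = 2.077282
  t = 7.0000: CF_t = 3.100000, DF = 0.626839, PV = 1.943201
  t = 8.0000: CF_t = 3.100000, DF = 0.586379, PV = 1.817775
  t = 9.0000: CF_t = 3.100000, DF = 0.548530, PV = 1.700444
  t = 10.0000: CF_t = 103.100000, DF = 0.513125, PV = 52.903160
Price P = sum_t PV_t = 73.186579
First compute Macaulay numerator sum_t t * PV_t:
  t * PV_t at t = 1.0000: 2.899906
  t * PV_t at t = 2.0000: 5.425456
  t * PV_t at t = 3.0000: 7.612895
  t * PV_t at t = 4.0000: 9.495348
  t * PV_t at t = 5.0000: 11.103072
  t * PV_t at t = 6.0000: 12.463692
  t * PV_t at t = 7.0000: 13.602408
  t * PV_t at t = 8.0000: 14.542198
  t * PV_t at t = 9.0000: 15.303996
  t * PV_t at t = 10.0000: 529.031599
Macaulay duration D = 621.480571 / 73.186579 = 8.491729
Modified duration = D / (1 + y/m) = 8.491729 / (1 + 0.069000) = 7.943619

Answer: Modified duration = 7.9436


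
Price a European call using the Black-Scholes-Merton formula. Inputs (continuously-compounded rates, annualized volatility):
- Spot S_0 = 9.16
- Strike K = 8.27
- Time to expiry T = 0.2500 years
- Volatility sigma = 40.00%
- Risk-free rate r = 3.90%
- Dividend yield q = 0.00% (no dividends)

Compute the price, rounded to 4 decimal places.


Answer: Price = 1.2812

Derivation:
d1 = (ln(S/K) + (r - q + 0.5*sigma^2) * T) / (sigma * sqrt(T)) = 0.65980835
d2 = d1 - sigma * sqrt(T) = 0.45980835
exp(-rT) = 0.99029738; exp(-qT) = 1.00000000
C = S_0 * exp(-qT) * N(d1) - K * exp(-rT) * N(d2)
N(d1) = 0.74531159; N(d2) = 0.67717310
C = 9.1600 * 1.00000000 * 0.74531159 - 8.2700 * 0.99029738 * 0.67717310 = 1.2812


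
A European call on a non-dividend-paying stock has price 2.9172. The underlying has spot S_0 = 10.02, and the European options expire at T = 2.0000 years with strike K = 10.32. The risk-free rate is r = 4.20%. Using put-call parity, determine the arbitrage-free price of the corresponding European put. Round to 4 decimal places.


Answer: Put price = 2.3857

Derivation:
Put-call parity: C - P = S_0 * exp(-qT) - K * exp(-rT).
S_0 * exp(-qT) = 10.0200 * 1.00000000 = 10.02000000
K * exp(-rT) = 10.3200 * 0.91943126 = 9.48853056
P = C - S*exp(-qT) + K*exp(-rT)
P = 2.9172 - 10.02000000 + 9.48853056 = 2.3857


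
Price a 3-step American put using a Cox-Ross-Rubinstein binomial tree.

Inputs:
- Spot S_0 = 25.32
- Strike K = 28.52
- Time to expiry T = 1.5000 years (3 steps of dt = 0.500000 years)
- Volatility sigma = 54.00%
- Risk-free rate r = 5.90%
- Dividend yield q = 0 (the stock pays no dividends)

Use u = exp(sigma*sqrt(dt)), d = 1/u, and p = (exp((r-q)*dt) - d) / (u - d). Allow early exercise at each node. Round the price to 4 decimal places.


dt = T/N = 0.500000
u = exp(sigma*sqrt(dt)) = 1.464974; d = 1/u = 0.682606
p = (exp((r-q)*dt) - d) / (u - d) = 0.443951
Discount per step: exp(-r*dt) = 0.970931
Stock lattice S(k, i) with i counting down-moves:
  k=0: S(0,0) = 25.3200
  k=1: S(1,0) = 37.0931; S(1,1) = 17.2836
  k=2: S(2,0) = 54.3405; S(2,1) = 25.3200; S(2,2) = 11.7979
  k=3: S(3,0) = 79.6074; S(3,1) = 37.0931; S(3,2) = 17.2836; S(3,3) = 8.0533
Terminal payoffs V(N, i) = max(K - S_T, 0):
  V(3,0) = 0.000000; V(3,1) = 0.000000; V(3,2) = 11.236420; V(3,3) = 20.466703
Backward induction: V(k, i) = exp(-r*dt) * [p * V(k+1, i) + (1-p) * V(k+1, i+1)]; then take max(V_cont, immediate exercise) for American.
  V(2,0) = exp(-r*dt) * [p*0.000000 + (1-p)*0.000000] = 0.000000; exercise = 0.000000; V(2,0) = max -> 0.000000
  V(2,1) = exp(-r*dt) * [p*0.000000 + (1-p)*11.236420] = 6.066371; exercise = 3.200000; V(2,1) = max -> 6.066371
  V(2,2) = exp(-r*dt) * [p*11.236420 + (1-p)*20.466703] = 15.893075; exercise = 16.722127; V(2,2) = max -> 16.722127
  V(1,0) = exp(-r*dt) * [p*0.000000 + (1-p)*6.066371] = 3.275141; exercise = 0.000000; V(1,0) = max -> 3.275141
  V(1,1) = exp(-r*dt) * [p*6.066371 + (1-p)*16.722127] = 11.642907; exercise = 11.236420; V(1,1) = max -> 11.642907
  V(0,0) = exp(-r*dt) * [p*3.275141 + (1-p)*11.642907] = 7.697564; exercise = 3.200000; V(0,0) = max -> 7.697564

Answer: Price = V(0,0) = 7.6976


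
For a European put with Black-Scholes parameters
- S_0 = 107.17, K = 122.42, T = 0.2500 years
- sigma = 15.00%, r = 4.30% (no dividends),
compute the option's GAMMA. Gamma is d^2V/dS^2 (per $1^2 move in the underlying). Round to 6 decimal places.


Answer: Gamma = 0.013954

Derivation:
d1 = -1.5930519560; d2 = -1.6680519560
phi(d1) = 0.1121580995; exp(-qT) = 1.0000000000; exp(-rT) = 0.9893075748
Gamma = exp(-qT) * phi(d1) / (S * sigma * sqrt(T)) = 1.0000000000 * 0.1121580995 / (107.1700 * 0.1500 * 0.5000000000) = 0.013954


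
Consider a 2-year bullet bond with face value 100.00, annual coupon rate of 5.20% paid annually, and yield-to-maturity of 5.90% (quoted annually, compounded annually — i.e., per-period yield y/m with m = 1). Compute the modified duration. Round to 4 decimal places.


Coupon per period c = face * coupon_rate / m = 5.200000
Periods per year m = 1; per-period yield y/m = 0.059000
Number of cashflows N = 2
Cashflows (t years, CF_t, discount factor 1/(1+y/m)^(m*t), PV):
  t = 1.0000: CF_t = 5.200000, DF = 0.944287, PV = 4.910293
  t = 2.0000: CF_t = 105.200000, DF = 0.891678, PV = 93.804532
Price P = sum_t PV_t = 98.714824
First compute Macaulay numerator sum_t t * PV_t:
  t * PV_t at t = 1.0000: 4.910293
  t * PV_t at t = 2.0000: 187.609063
Macaulay duration D = 192.519356 / 98.714824 = 1.950258
Modified duration = D / (1 + y/m) = 1.950258 / (1 + 0.059000) = 1.841603

Answer: Modified duration = 1.8416


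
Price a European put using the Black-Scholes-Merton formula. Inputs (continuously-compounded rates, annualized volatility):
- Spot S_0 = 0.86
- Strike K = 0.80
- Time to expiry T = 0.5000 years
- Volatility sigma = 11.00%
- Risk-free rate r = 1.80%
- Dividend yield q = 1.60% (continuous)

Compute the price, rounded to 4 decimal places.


d1 = (ln(S/K) + (r - q + 0.5*sigma^2) * T) / (sigma * sqrt(T)) = 0.98153700
d2 = d1 - sigma * sqrt(T) = 0.90375525
exp(-rT) = 0.99104038; exp(-qT) = 0.99203191
P = K * exp(-rT) * N(-d2) - S_0 * exp(-qT) * N(-d1)
N(-d1) = 0.16316400; N(-d2) = 0.18306260
P = 0.8000 * 0.99104038 * 0.18306260 - 0.8600 * 0.99203191 * 0.16316400 = 0.0059

Answer: Price = 0.0059


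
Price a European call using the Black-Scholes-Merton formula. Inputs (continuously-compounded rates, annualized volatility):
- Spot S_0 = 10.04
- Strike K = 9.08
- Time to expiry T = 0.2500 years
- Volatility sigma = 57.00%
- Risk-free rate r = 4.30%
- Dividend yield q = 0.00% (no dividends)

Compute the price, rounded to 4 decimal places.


d1 = (ln(S/K) + (r - q + 0.5*sigma^2) * T) / (sigma * sqrt(T)) = 0.53286113
d2 = d1 - sigma * sqrt(T) = 0.24786113
exp(-rT) = 0.98930757; exp(-qT) = 1.00000000
C = S_0 * exp(-qT) * N(d1) - K * exp(-rT) * N(d2)
N(d1) = 0.70293514; N(d2) = 0.59787907
C = 10.0400 * 1.00000000 * 0.70293514 - 9.0800 * 0.98930757 * 0.59787907 = 1.6868

Answer: Price = 1.6868


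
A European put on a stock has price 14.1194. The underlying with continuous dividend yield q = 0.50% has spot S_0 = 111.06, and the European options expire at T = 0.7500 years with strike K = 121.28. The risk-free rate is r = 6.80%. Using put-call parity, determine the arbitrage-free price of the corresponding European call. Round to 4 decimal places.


Answer: Call price = 9.5139

Derivation:
Put-call parity: C - P = S_0 * exp(-qT) - K * exp(-rT).
S_0 * exp(-qT) = 111.0600 * 0.99625702 = 110.64430492
K * exp(-rT) = 121.2800 * 0.95027867 = 115.24979716
C = P + S*exp(-qT) - K*exp(-rT)
C = 14.1194 + 110.64430492 - 115.24979716 = 9.5139


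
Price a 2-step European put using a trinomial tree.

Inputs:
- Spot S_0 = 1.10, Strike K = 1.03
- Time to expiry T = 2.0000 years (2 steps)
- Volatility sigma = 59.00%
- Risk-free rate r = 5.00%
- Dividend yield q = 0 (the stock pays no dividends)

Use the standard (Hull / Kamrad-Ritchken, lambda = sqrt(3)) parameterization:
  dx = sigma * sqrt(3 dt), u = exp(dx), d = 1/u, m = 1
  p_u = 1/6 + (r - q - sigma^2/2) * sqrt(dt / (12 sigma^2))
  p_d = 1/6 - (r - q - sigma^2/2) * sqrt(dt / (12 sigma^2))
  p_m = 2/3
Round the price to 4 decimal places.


dt = T/N = 1.000000; dx = sigma*sqrt(3*dt) = 1.021910
u = exp(dx) = 2.778497; d = 1/u = 0.359907
p_u = 0.105971, p_m = 0.666667, p_d = 0.227362
Discount per step: exp(-r*dt) = 0.951229
Stock lattice S(k, j) with j the centered position index:
  k=0: S(0,+0) = 1.1000
  k=1: S(1,-1) = 0.3959; S(1,+0) = 1.1000; S(1,+1) = 3.0563
  k=2: S(2,-2) = 0.1425; S(2,-1) = 0.3959; S(2,+0) = 1.1000; S(2,+1) = 3.0563; S(2,+2) = 8.4920
Terminal payoffs V(N, j) = max(K - S_T, 0):
  V(2,-2) = 0.887514; V(2,-1) = 0.634102; V(2,+0) = 0.000000; V(2,+1) = 0.000000; V(2,+2) = 0.000000
Backward induction: V(k, j) = exp(-r*dt) * [p_u * V(k+1, j+1) + p_m * V(k+1, j) + p_d * V(k+1, j-1)]
  V(1,-1) = exp(-r*dt) * [p_u*0.000000 + p_m*0.634102 + p_d*0.887514] = 0.594063
  V(1,+0) = exp(-r*dt) * [p_u*0.000000 + p_m*0.000000 + p_d*0.634102] = 0.137139
  V(1,+1) = exp(-r*dt) * [p_u*0.000000 + p_m*0.000000 + p_d*0.000000] = 0.000000
  V(0,+0) = exp(-r*dt) * [p_u*0.000000 + p_m*0.137139 + p_d*0.594063] = 0.215447

Answer: Price = V(0,0) = 0.2154


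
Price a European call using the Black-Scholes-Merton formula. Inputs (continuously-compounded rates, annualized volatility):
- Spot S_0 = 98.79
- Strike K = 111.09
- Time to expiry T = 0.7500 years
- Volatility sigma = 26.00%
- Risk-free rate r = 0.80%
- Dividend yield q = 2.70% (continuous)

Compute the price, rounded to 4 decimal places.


Answer: Price = 4.0136

Derivation:
d1 = (ln(S/K) + (r - q + 0.5*sigma^2) * T) / (sigma * sqrt(T)) = -0.47184750
d2 = d1 - sigma * sqrt(T) = -0.69701410
exp(-rT) = 0.99401796; exp(-qT) = 0.97995365
C = S_0 * exp(-qT) * N(d1) - K * exp(-rT) * N(d2)
N(d1) = 0.31851782; N(d2) = 0.24289698
C = 98.7900 * 0.97995365 * 0.31851782 - 111.0900 * 0.99401796 * 0.24289698 = 4.0136


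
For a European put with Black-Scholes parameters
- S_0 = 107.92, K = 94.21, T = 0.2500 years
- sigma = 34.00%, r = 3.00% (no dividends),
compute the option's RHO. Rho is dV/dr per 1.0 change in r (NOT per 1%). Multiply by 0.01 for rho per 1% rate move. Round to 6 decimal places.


Answer: Rho = -5.239394

Derivation:
d1 = 0.9283169343; d2 = 0.7583169343
phi(d1) = 0.2592857098; exp(-qT) = 1.0000000000; exp(-rT) = 0.9925280548
N(-d2) = 0.2241306359
Rho = -K*T*exp(-rT)*N(-d2) = -94.2100 * 0.2500 * 0.9925280548 * 0.2241306359 = -5.239394


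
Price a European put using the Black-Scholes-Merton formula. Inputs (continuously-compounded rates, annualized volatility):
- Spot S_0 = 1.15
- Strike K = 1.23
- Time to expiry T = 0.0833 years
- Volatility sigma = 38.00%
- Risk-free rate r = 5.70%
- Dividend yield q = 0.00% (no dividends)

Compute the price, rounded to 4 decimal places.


d1 = (ln(S/K) + (r - q + 0.5*sigma^2) * T) / (sigma * sqrt(T)) = -0.51506786
d2 = d1 - sigma * sqrt(T) = -0.62474247
exp(-rT) = 0.99526315; exp(-qT) = 1.00000000
P = K * exp(-rT) * N(-d2) - S_0 * exp(-qT) * N(-d1)
N(-d1) = 0.69674720; N(-d2) = 0.73392995
P = 1.2300 * 0.99526315 * 0.73392995 - 1.1500 * 1.00000000 * 0.69674720 = 0.0972

Answer: Price = 0.0972


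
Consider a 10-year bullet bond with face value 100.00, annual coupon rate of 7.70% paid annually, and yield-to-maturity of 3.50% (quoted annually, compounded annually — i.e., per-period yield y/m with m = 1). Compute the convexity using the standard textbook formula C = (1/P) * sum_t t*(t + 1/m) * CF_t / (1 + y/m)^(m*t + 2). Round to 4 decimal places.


Coupon per period c = face * coupon_rate / m = 7.700000
Periods per year m = 1; per-period yield y/m = 0.035000
Number of cashflows N = 10
Cashflows (t years, CF_t, discount factor 1/(1+y/m)^(m*t), PV):
  t = 1.0000: CF_t = 7.700000, DF = 0.966184, PV = 7.439614
  t = 2.0000: CF_t = 7.700000, DF = 0.933511, PV = 7.188032
  t = 3.0000: CF_t = 7.700000, DF = 0.901943, PV = 6.944959
  t = 4.0000: CF_t = 7.700000, DF = 0.871442, PV = 6.710105
  t = 5.0000: CF_t = 7.700000, DF = 0.841973, PV = 6.483193
  t = 6.0000: CF_t = 7.700000, DF = 0.813501, PV = 6.263955
  t = 7.0000: CF_t = 7.700000, DF = 0.785991, PV = 6.052130
  t = 8.0000: CF_t = 7.700000, DF = 0.759412, PV = 5.847469
  t = 9.0000: CF_t = 7.700000, DF = 0.733731, PV = 5.649728
  t = 10.0000: CF_t = 107.700000, DF = 0.708919, PV = 76.350556
Price P = sum_t PV_t = 134.929742
Convexity numerator sum_t t*(t + 1/m) * CF_t / (1+y/m)^(m*t + 2):
  t = 1.0000: term = 13.889918
  t = 2.0000: term = 40.260631
  t = 3.0000: term = 77.798321
  t = 4.0000: term = 125.279099
  t = 5.0000: term = 181.563912
  t = 6.0000: term = 245.593697
  t = 7.0000: term = 316.384795
  t = 8.0000: term = 393.024590
  t = 9.0000: term = 474.667380
  t = 10.0000: term = 7840.146735
Convexity = (1/P) * sum = 9708.609078 / 134.929742 = 71.953069

Answer: Convexity = 71.9531


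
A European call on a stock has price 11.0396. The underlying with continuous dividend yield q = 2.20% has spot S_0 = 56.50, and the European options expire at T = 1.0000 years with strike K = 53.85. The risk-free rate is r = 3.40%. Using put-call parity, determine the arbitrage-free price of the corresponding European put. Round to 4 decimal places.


Answer: Put price = 7.8189

Derivation:
Put-call parity: C - P = S_0 * exp(-qT) - K * exp(-rT).
S_0 * exp(-qT) = 56.5000 * 0.97824024 = 55.27057328
K * exp(-rT) = 53.8500 * 0.96657150 = 52.04987552
P = C - S*exp(-qT) + K*exp(-rT)
P = 11.0396 - 55.27057328 + 52.04987552 = 7.8189
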